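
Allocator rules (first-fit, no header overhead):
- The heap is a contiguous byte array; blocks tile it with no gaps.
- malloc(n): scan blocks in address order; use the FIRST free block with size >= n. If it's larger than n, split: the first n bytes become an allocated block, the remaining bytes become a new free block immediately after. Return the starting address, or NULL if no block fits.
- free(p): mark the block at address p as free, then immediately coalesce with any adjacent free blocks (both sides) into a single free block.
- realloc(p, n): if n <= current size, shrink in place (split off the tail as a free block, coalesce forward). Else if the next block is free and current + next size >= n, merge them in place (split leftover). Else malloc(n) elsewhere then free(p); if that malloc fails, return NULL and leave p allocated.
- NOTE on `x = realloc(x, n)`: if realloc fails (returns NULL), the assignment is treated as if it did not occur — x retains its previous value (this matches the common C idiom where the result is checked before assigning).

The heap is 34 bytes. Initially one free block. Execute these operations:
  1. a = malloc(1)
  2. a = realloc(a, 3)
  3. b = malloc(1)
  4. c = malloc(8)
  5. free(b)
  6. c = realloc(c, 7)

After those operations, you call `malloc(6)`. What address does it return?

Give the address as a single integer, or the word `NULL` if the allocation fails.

Answer: 11

Derivation:
Op 1: a = malloc(1) -> a = 0; heap: [0-0 ALLOC][1-33 FREE]
Op 2: a = realloc(a, 3) -> a = 0; heap: [0-2 ALLOC][3-33 FREE]
Op 3: b = malloc(1) -> b = 3; heap: [0-2 ALLOC][3-3 ALLOC][4-33 FREE]
Op 4: c = malloc(8) -> c = 4; heap: [0-2 ALLOC][3-3 ALLOC][4-11 ALLOC][12-33 FREE]
Op 5: free(b) -> (freed b); heap: [0-2 ALLOC][3-3 FREE][4-11 ALLOC][12-33 FREE]
Op 6: c = realloc(c, 7) -> c = 4; heap: [0-2 ALLOC][3-3 FREE][4-10 ALLOC][11-33 FREE]
malloc(6): first-fit scan over [0-2 ALLOC][3-3 FREE][4-10 ALLOC][11-33 FREE] -> 11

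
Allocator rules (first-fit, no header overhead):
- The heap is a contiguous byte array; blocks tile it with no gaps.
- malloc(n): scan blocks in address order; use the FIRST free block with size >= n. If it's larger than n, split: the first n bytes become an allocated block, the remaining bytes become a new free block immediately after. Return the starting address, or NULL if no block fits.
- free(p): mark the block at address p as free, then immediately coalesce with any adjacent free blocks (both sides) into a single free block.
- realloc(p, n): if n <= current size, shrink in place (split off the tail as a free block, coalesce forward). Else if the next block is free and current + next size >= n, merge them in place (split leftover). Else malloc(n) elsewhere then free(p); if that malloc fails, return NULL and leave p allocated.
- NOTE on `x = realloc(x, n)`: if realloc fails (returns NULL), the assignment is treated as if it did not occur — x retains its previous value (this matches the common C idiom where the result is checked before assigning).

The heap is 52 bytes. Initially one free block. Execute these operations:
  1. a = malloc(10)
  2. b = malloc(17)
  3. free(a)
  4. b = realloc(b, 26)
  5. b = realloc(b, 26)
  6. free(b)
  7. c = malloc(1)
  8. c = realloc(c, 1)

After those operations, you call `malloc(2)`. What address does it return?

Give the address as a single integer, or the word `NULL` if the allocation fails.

Op 1: a = malloc(10) -> a = 0; heap: [0-9 ALLOC][10-51 FREE]
Op 2: b = malloc(17) -> b = 10; heap: [0-9 ALLOC][10-26 ALLOC][27-51 FREE]
Op 3: free(a) -> (freed a); heap: [0-9 FREE][10-26 ALLOC][27-51 FREE]
Op 4: b = realloc(b, 26) -> b = 10; heap: [0-9 FREE][10-35 ALLOC][36-51 FREE]
Op 5: b = realloc(b, 26) -> b = 10; heap: [0-9 FREE][10-35 ALLOC][36-51 FREE]
Op 6: free(b) -> (freed b); heap: [0-51 FREE]
Op 7: c = malloc(1) -> c = 0; heap: [0-0 ALLOC][1-51 FREE]
Op 8: c = realloc(c, 1) -> c = 0; heap: [0-0 ALLOC][1-51 FREE]
malloc(2): first-fit scan over [0-0 ALLOC][1-51 FREE] -> 1

Answer: 1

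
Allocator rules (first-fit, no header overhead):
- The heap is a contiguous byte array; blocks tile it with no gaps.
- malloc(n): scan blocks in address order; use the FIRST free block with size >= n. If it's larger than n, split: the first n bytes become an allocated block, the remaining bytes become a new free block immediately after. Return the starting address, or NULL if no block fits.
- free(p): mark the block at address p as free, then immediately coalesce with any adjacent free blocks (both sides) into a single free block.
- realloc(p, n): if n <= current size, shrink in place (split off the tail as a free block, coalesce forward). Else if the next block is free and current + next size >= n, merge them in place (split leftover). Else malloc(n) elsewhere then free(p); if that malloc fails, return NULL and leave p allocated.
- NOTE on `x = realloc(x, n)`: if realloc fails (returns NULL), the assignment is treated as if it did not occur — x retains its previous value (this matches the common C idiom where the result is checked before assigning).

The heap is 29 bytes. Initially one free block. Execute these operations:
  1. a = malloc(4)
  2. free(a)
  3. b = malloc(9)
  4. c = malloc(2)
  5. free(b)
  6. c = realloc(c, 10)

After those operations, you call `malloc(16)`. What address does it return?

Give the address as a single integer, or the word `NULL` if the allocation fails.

Answer: NULL

Derivation:
Op 1: a = malloc(4) -> a = 0; heap: [0-3 ALLOC][4-28 FREE]
Op 2: free(a) -> (freed a); heap: [0-28 FREE]
Op 3: b = malloc(9) -> b = 0; heap: [0-8 ALLOC][9-28 FREE]
Op 4: c = malloc(2) -> c = 9; heap: [0-8 ALLOC][9-10 ALLOC][11-28 FREE]
Op 5: free(b) -> (freed b); heap: [0-8 FREE][9-10 ALLOC][11-28 FREE]
Op 6: c = realloc(c, 10) -> c = 9; heap: [0-8 FREE][9-18 ALLOC][19-28 FREE]
malloc(16): first-fit scan over [0-8 FREE][9-18 ALLOC][19-28 FREE] -> NULL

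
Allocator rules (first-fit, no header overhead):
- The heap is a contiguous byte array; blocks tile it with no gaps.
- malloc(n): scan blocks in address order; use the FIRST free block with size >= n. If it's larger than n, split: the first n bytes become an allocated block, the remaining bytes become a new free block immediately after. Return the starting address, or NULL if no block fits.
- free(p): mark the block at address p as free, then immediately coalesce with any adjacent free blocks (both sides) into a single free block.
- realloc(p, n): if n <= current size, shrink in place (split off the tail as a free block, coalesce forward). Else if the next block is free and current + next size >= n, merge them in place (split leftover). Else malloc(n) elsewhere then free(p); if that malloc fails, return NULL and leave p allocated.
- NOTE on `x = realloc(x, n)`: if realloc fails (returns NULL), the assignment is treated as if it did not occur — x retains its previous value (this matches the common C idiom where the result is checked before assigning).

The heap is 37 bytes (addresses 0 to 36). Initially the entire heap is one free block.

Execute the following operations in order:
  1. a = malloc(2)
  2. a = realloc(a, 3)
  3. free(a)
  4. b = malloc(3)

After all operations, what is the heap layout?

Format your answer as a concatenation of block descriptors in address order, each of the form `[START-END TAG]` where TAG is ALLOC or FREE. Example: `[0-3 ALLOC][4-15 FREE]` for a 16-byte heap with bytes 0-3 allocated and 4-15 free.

Op 1: a = malloc(2) -> a = 0; heap: [0-1 ALLOC][2-36 FREE]
Op 2: a = realloc(a, 3) -> a = 0; heap: [0-2 ALLOC][3-36 FREE]
Op 3: free(a) -> (freed a); heap: [0-36 FREE]
Op 4: b = malloc(3) -> b = 0; heap: [0-2 ALLOC][3-36 FREE]

Answer: [0-2 ALLOC][3-36 FREE]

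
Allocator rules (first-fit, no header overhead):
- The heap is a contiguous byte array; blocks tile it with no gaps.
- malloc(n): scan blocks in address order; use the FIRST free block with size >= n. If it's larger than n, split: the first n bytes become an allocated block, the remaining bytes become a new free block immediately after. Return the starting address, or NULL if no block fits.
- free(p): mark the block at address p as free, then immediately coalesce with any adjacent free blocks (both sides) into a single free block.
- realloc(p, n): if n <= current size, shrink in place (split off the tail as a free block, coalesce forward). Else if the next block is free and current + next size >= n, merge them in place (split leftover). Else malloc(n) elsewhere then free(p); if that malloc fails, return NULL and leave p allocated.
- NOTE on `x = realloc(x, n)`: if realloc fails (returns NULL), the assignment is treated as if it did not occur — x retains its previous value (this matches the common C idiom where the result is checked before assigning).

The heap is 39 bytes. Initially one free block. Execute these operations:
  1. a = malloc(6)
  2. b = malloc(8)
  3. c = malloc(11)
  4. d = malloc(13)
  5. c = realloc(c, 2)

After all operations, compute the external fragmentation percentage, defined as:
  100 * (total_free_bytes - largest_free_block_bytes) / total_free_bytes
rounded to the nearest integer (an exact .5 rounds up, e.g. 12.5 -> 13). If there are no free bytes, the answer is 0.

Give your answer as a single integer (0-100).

Answer: 10

Derivation:
Op 1: a = malloc(6) -> a = 0; heap: [0-5 ALLOC][6-38 FREE]
Op 2: b = malloc(8) -> b = 6; heap: [0-5 ALLOC][6-13 ALLOC][14-38 FREE]
Op 3: c = malloc(11) -> c = 14; heap: [0-5 ALLOC][6-13 ALLOC][14-24 ALLOC][25-38 FREE]
Op 4: d = malloc(13) -> d = 25; heap: [0-5 ALLOC][6-13 ALLOC][14-24 ALLOC][25-37 ALLOC][38-38 FREE]
Op 5: c = realloc(c, 2) -> c = 14; heap: [0-5 ALLOC][6-13 ALLOC][14-15 ALLOC][16-24 FREE][25-37 ALLOC][38-38 FREE]
Free blocks: [9 1] total_free=10 largest=9 -> 100*(10-9)/10 = 100/10 = 10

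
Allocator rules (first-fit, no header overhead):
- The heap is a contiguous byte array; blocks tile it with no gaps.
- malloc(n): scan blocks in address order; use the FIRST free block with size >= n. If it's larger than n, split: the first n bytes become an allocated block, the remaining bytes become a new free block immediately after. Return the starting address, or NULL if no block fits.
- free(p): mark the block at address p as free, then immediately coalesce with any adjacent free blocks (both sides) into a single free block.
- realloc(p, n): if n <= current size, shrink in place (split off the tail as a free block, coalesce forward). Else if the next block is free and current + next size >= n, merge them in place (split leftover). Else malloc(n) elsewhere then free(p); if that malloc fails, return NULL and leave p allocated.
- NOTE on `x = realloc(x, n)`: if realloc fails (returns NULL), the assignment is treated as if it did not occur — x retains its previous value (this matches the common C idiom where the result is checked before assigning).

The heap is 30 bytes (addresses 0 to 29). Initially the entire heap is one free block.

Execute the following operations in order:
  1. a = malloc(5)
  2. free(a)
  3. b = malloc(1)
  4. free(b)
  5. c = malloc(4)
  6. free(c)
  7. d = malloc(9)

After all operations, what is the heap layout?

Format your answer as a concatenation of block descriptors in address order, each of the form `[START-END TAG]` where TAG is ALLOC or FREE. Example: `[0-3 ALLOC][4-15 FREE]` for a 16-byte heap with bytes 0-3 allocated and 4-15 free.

Answer: [0-8 ALLOC][9-29 FREE]

Derivation:
Op 1: a = malloc(5) -> a = 0; heap: [0-4 ALLOC][5-29 FREE]
Op 2: free(a) -> (freed a); heap: [0-29 FREE]
Op 3: b = malloc(1) -> b = 0; heap: [0-0 ALLOC][1-29 FREE]
Op 4: free(b) -> (freed b); heap: [0-29 FREE]
Op 5: c = malloc(4) -> c = 0; heap: [0-3 ALLOC][4-29 FREE]
Op 6: free(c) -> (freed c); heap: [0-29 FREE]
Op 7: d = malloc(9) -> d = 0; heap: [0-8 ALLOC][9-29 FREE]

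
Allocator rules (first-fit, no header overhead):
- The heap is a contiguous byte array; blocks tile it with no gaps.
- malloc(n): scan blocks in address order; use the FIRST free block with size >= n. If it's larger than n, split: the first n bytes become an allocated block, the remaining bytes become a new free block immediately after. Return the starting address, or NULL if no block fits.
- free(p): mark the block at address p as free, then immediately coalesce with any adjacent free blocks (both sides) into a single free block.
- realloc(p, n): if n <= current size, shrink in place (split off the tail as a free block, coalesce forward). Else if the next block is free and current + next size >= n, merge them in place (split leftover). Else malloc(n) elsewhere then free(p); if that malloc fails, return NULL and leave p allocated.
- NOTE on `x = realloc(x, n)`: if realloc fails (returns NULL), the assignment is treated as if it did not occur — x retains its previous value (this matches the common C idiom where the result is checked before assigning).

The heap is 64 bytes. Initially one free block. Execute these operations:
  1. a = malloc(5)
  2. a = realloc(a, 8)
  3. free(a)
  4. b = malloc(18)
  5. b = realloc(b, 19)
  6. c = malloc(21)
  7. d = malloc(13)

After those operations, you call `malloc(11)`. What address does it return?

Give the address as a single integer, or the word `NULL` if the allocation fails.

Op 1: a = malloc(5) -> a = 0; heap: [0-4 ALLOC][5-63 FREE]
Op 2: a = realloc(a, 8) -> a = 0; heap: [0-7 ALLOC][8-63 FREE]
Op 3: free(a) -> (freed a); heap: [0-63 FREE]
Op 4: b = malloc(18) -> b = 0; heap: [0-17 ALLOC][18-63 FREE]
Op 5: b = realloc(b, 19) -> b = 0; heap: [0-18 ALLOC][19-63 FREE]
Op 6: c = malloc(21) -> c = 19; heap: [0-18 ALLOC][19-39 ALLOC][40-63 FREE]
Op 7: d = malloc(13) -> d = 40; heap: [0-18 ALLOC][19-39 ALLOC][40-52 ALLOC][53-63 FREE]
malloc(11): first-fit scan over [0-18 ALLOC][19-39 ALLOC][40-52 ALLOC][53-63 FREE] -> 53

Answer: 53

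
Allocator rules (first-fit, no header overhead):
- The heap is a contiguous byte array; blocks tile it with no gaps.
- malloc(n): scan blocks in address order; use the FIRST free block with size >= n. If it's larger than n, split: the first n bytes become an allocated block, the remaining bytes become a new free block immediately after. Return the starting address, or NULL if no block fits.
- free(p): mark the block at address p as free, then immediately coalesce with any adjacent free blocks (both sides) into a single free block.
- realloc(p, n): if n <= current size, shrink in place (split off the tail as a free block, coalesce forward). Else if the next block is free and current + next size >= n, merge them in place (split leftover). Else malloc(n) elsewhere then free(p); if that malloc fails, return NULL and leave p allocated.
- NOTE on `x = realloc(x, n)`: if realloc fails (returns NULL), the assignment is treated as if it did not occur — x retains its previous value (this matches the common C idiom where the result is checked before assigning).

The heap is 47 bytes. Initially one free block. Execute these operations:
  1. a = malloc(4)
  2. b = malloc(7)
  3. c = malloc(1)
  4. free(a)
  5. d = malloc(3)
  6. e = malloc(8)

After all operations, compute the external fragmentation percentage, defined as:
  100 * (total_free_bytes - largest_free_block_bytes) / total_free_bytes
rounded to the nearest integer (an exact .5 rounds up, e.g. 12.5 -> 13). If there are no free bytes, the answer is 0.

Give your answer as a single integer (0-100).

Op 1: a = malloc(4) -> a = 0; heap: [0-3 ALLOC][4-46 FREE]
Op 2: b = malloc(7) -> b = 4; heap: [0-3 ALLOC][4-10 ALLOC][11-46 FREE]
Op 3: c = malloc(1) -> c = 11; heap: [0-3 ALLOC][4-10 ALLOC][11-11 ALLOC][12-46 FREE]
Op 4: free(a) -> (freed a); heap: [0-3 FREE][4-10 ALLOC][11-11 ALLOC][12-46 FREE]
Op 5: d = malloc(3) -> d = 0; heap: [0-2 ALLOC][3-3 FREE][4-10 ALLOC][11-11 ALLOC][12-46 FREE]
Op 6: e = malloc(8) -> e = 12; heap: [0-2 ALLOC][3-3 FREE][4-10 ALLOC][11-11 ALLOC][12-19 ALLOC][20-46 FREE]
Free blocks: [1 27] total_free=28 largest=27 -> 100*(28-27)/28 = 100/28 ≈ 3.571 -> rounds to 4

Answer: 4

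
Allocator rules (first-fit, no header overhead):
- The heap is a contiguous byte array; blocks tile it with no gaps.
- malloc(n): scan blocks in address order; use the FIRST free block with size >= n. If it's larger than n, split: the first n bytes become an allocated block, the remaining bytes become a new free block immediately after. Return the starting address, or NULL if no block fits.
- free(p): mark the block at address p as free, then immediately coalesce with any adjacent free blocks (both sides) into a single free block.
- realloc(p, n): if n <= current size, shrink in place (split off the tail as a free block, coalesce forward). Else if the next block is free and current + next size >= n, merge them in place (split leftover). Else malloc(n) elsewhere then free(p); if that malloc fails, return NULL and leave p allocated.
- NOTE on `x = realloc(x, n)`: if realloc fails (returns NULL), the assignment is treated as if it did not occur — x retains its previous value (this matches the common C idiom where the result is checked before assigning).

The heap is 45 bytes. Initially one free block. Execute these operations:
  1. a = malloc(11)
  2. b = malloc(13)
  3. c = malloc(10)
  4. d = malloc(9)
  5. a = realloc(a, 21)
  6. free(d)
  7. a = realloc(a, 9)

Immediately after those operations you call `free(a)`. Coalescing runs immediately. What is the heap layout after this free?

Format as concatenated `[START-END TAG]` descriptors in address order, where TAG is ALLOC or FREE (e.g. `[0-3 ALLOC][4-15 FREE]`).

Answer: [0-10 FREE][11-23 ALLOC][24-33 ALLOC][34-44 FREE]

Derivation:
Op 1: a = malloc(11) -> a = 0; heap: [0-10 ALLOC][11-44 FREE]
Op 2: b = malloc(13) -> b = 11; heap: [0-10 ALLOC][11-23 ALLOC][24-44 FREE]
Op 3: c = malloc(10) -> c = 24; heap: [0-10 ALLOC][11-23 ALLOC][24-33 ALLOC][34-44 FREE]
Op 4: d = malloc(9) -> d = 34; heap: [0-10 ALLOC][11-23 ALLOC][24-33 ALLOC][34-42 ALLOC][43-44 FREE]
Op 5: a = realloc(a, 21) -> NULL (a unchanged); heap: [0-10 ALLOC][11-23 ALLOC][24-33 ALLOC][34-42 ALLOC][43-44 FREE]
Op 6: free(d) -> (freed d); heap: [0-10 ALLOC][11-23 ALLOC][24-33 ALLOC][34-44 FREE]
Op 7: a = realloc(a, 9) -> a = 0; heap: [0-8 ALLOC][9-10 FREE][11-23 ALLOC][24-33 ALLOC][34-44 FREE]
free(a): a = 0 -> block [0-8 ALLOC]; mark free, coalesce with adjacent free neighbors -> [0-10 FREE][11-23 ALLOC][24-33 ALLOC][34-44 FREE]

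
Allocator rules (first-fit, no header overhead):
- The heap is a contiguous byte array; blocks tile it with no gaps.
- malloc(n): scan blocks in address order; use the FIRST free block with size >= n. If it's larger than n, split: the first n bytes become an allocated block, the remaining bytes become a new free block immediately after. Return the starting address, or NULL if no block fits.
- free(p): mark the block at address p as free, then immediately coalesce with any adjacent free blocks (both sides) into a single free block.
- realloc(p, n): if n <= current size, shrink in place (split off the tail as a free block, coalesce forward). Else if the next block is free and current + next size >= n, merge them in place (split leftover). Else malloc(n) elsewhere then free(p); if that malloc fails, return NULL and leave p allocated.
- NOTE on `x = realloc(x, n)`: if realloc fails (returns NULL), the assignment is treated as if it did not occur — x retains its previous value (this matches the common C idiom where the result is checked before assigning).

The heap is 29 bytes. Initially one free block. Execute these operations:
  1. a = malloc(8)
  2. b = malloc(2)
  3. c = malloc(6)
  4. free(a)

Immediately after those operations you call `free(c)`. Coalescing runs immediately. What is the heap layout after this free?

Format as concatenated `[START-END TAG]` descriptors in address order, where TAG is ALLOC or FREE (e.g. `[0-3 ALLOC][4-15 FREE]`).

Answer: [0-7 FREE][8-9 ALLOC][10-28 FREE]

Derivation:
Op 1: a = malloc(8) -> a = 0; heap: [0-7 ALLOC][8-28 FREE]
Op 2: b = malloc(2) -> b = 8; heap: [0-7 ALLOC][8-9 ALLOC][10-28 FREE]
Op 3: c = malloc(6) -> c = 10; heap: [0-7 ALLOC][8-9 ALLOC][10-15 ALLOC][16-28 FREE]
Op 4: free(a) -> (freed a); heap: [0-7 FREE][8-9 ALLOC][10-15 ALLOC][16-28 FREE]
free(c): c = 10 -> block [10-15 ALLOC]; mark free, coalesce with adjacent free neighbors -> [0-7 FREE][8-9 ALLOC][10-28 FREE]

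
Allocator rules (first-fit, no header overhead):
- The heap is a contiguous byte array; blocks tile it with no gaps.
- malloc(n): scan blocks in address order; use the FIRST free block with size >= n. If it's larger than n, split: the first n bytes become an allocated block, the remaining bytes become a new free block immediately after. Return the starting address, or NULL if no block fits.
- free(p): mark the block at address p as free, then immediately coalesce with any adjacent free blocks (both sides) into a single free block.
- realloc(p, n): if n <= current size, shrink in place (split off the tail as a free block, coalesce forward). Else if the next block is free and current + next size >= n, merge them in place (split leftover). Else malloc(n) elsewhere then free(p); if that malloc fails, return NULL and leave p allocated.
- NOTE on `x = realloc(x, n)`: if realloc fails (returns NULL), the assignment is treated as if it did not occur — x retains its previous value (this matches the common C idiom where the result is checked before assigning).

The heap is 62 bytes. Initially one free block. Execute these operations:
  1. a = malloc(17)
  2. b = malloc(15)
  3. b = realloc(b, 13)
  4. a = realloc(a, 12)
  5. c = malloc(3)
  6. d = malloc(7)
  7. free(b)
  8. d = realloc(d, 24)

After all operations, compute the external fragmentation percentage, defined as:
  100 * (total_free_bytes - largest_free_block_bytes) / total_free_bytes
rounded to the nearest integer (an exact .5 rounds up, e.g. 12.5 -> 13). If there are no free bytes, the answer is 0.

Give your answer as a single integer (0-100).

Op 1: a = malloc(17) -> a = 0; heap: [0-16 ALLOC][17-61 FREE]
Op 2: b = malloc(15) -> b = 17; heap: [0-16 ALLOC][17-31 ALLOC][32-61 FREE]
Op 3: b = realloc(b, 13) -> b = 17; heap: [0-16 ALLOC][17-29 ALLOC][30-61 FREE]
Op 4: a = realloc(a, 12) -> a = 0; heap: [0-11 ALLOC][12-16 FREE][17-29 ALLOC][30-61 FREE]
Op 5: c = malloc(3) -> c = 12; heap: [0-11 ALLOC][12-14 ALLOC][15-16 FREE][17-29 ALLOC][30-61 FREE]
Op 6: d = malloc(7) -> d = 30; heap: [0-11 ALLOC][12-14 ALLOC][15-16 FREE][17-29 ALLOC][30-36 ALLOC][37-61 FREE]
Op 7: free(b) -> (freed b); heap: [0-11 ALLOC][12-14 ALLOC][15-29 FREE][30-36 ALLOC][37-61 FREE]
Op 8: d = realloc(d, 24) -> d = 30; heap: [0-11 ALLOC][12-14 ALLOC][15-29 FREE][30-53 ALLOC][54-61 FREE]
Free blocks: [15 8] total_free=23 largest=15 -> 100*(23-15)/23 = 800/23 ≈ 34.783 -> rounds to 35

Answer: 35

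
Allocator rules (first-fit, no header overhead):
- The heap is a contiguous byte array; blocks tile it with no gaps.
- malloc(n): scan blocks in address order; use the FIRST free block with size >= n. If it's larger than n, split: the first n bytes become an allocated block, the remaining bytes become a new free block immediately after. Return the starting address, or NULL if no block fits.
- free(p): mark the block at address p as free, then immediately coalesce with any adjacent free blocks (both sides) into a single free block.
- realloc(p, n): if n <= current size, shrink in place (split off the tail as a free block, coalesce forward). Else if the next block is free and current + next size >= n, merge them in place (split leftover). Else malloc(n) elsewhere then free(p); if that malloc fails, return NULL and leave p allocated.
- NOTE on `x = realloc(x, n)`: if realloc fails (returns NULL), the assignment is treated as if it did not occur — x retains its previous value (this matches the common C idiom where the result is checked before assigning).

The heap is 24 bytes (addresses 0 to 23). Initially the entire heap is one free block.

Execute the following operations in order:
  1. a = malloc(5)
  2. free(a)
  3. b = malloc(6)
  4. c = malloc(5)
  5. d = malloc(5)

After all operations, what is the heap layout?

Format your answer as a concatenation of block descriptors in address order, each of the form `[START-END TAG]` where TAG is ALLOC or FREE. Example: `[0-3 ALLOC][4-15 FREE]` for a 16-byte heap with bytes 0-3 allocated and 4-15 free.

Op 1: a = malloc(5) -> a = 0; heap: [0-4 ALLOC][5-23 FREE]
Op 2: free(a) -> (freed a); heap: [0-23 FREE]
Op 3: b = malloc(6) -> b = 0; heap: [0-5 ALLOC][6-23 FREE]
Op 4: c = malloc(5) -> c = 6; heap: [0-5 ALLOC][6-10 ALLOC][11-23 FREE]
Op 5: d = malloc(5) -> d = 11; heap: [0-5 ALLOC][6-10 ALLOC][11-15 ALLOC][16-23 FREE]

Answer: [0-5 ALLOC][6-10 ALLOC][11-15 ALLOC][16-23 FREE]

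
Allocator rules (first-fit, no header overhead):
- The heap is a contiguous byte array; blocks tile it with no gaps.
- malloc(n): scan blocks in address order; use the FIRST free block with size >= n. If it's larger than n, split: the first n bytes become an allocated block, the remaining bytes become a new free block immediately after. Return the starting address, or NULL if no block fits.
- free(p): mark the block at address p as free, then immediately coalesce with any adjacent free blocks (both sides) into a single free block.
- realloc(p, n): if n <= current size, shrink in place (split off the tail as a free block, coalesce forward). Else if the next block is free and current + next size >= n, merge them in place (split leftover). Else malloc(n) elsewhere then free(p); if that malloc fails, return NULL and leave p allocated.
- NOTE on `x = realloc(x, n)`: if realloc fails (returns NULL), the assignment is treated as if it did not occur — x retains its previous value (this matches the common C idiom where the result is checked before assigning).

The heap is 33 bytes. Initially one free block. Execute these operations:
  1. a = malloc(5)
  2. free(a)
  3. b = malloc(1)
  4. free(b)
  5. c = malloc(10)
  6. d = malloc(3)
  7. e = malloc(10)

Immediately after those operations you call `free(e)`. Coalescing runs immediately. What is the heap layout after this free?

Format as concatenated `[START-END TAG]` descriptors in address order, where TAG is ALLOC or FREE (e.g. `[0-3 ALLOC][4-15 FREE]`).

Answer: [0-9 ALLOC][10-12 ALLOC][13-32 FREE]

Derivation:
Op 1: a = malloc(5) -> a = 0; heap: [0-4 ALLOC][5-32 FREE]
Op 2: free(a) -> (freed a); heap: [0-32 FREE]
Op 3: b = malloc(1) -> b = 0; heap: [0-0 ALLOC][1-32 FREE]
Op 4: free(b) -> (freed b); heap: [0-32 FREE]
Op 5: c = malloc(10) -> c = 0; heap: [0-9 ALLOC][10-32 FREE]
Op 6: d = malloc(3) -> d = 10; heap: [0-9 ALLOC][10-12 ALLOC][13-32 FREE]
Op 7: e = malloc(10) -> e = 13; heap: [0-9 ALLOC][10-12 ALLOC][13-22 ALLOC][23-32 FREE]
free(e): e = 13 -> block [13-22 ALLOC]; mark free, coalesce with adjacent free neighbors -> [0-9 ALLOC][10-12 ALLOC][13-32 FREE]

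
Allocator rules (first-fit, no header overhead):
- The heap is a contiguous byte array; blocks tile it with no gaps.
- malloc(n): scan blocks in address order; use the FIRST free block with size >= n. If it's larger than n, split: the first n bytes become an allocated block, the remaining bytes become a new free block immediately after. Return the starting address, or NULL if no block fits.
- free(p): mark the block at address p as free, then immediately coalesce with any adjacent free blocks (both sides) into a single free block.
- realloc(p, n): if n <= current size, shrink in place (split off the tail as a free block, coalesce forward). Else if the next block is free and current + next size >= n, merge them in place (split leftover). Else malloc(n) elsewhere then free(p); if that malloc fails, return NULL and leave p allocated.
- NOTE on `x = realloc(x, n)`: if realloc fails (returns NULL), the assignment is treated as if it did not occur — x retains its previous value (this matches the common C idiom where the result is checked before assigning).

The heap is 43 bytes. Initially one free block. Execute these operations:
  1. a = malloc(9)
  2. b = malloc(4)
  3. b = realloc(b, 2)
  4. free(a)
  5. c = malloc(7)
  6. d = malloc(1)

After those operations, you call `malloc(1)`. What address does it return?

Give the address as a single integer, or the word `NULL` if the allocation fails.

Answer: 8

Derivation:
Op 1: a = malloc(9) -> a = 0; heap: [0-8 ALLOC][9-42 FREE]
Op 2: b = malloc(4) -> b = 9; heap: [0-8 ALLOC][9-12 ALLOC][13-42 FREE]
Op 3: b = realloc(b, 2) -> b = 9; heap: [0-8 ALLOC][9-10 ALLOC][11-42 FREE]
Op 4: free(a) -> (freed a); heap: [0-8 FREE][9-10 ALLOC][11-42 FREE]
Op 5: c = malloc(7) -> c = 0; heap: [0-6 ALLOC][7-8 FREE][9-10 ALLOC][11-42 FREE]
Op 6: d = malloc(1) -> d = 7; heap: [0-6 ALLOC][7-7 ALLOC][8-8 FREE][9-10 ALLOC][11-42 FREE]
malloc(1): first-fit scan over [0-6 ALLOC][7-7 ALLOC][8-8 FREE][9-10 ALLOC][11-42 FREE] -> 8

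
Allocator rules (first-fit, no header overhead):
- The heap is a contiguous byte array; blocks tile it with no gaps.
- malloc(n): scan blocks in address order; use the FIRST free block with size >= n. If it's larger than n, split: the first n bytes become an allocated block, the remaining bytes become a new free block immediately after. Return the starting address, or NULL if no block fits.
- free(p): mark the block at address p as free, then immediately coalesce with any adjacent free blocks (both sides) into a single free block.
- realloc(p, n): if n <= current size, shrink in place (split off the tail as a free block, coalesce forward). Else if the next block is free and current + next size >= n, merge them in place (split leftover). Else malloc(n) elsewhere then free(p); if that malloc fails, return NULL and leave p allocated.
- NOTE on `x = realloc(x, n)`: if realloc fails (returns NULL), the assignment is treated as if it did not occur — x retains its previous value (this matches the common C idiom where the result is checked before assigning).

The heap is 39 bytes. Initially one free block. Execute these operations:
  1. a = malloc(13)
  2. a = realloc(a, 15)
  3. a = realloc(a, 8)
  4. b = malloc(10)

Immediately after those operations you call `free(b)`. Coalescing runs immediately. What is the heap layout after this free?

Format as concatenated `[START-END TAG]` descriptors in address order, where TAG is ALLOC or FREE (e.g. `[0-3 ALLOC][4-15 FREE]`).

Answer: [0-7 ALLOC][8-38 FREE]

Derivation:
Op 1: a = malloc(13) -> a = 0; heap: [0-12 ALLOC][13-38 FREE]
Op 2: a = realloc(a, 15) -> a = 0; heap: [0-14 ALLOC][15-38 FREE]
Op 3: a = realloc(a, 8) -> a = 0; heap: [0-7 ALLOC][8-38 FREE]
Op 4: b = malloc(10) -> b = 8; heap: [0-7 ALLOC][8-17 ALLOC][18-38 FREE]
free(b): b = 8 -> block [8-17 ALLOC]; mark free, coalesce with adjacent free neighbors -> [0-7 ALLOC][8-38 FREE]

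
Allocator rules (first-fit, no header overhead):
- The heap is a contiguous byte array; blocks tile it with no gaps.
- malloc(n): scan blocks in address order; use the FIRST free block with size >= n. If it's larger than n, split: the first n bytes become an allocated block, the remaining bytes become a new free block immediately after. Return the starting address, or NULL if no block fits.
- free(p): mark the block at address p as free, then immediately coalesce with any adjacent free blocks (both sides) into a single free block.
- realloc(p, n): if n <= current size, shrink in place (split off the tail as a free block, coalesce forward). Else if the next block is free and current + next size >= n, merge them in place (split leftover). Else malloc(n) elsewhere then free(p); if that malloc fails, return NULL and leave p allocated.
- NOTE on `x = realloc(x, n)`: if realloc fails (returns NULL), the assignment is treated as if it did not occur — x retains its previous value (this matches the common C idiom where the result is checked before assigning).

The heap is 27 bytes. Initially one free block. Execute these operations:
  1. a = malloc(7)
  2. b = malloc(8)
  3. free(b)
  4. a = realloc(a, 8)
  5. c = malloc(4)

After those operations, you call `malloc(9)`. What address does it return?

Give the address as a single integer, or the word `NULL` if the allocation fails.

Answer: 12

Derivation:
Op 1: a = malloc(7) -> a = 0; heap: [0-6 ALLOC][7-26 FREE]
Op 2: b = malloc(8) -> b = 7; heap: [0-6 ALLOC][7-14 ALLOC][15-26 FREE]
Op 3: free(b) -> (freed b); heap: [0-6 ALLOC][7-26 FREE]
Op 4: a = realloc(a, 8) -> a = 0; heap: [0-7 ALLOC][8-26 FREE]
Op 5: c = malloc(4) -> c = 8; heap: [0-7 ALLOC][8-11 ALLOC][12-26 FREE]
malloc(9): first-fit scan over [0-7 ALLOC][8-11 ALLOC][12-26 FREE] -> 12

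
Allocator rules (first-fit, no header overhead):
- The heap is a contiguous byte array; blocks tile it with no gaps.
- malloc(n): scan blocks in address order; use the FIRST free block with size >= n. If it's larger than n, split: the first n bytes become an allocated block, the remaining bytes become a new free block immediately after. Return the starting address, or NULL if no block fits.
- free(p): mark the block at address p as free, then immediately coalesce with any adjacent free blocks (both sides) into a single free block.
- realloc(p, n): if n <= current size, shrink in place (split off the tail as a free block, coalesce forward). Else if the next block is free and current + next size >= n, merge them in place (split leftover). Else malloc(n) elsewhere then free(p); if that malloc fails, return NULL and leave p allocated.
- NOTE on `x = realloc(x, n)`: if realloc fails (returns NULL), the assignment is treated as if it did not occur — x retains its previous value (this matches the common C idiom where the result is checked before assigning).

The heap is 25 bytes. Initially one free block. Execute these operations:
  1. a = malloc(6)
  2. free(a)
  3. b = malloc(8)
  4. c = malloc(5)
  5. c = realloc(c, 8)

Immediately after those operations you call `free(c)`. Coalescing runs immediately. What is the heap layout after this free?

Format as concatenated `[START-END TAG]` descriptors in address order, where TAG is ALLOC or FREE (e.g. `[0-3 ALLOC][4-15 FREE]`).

Answer: [0-7 ALLOC][8-24 FREE]

Derivation:
Op 1: a = malloc(6) -> a = 0; heap: [0-5 ALLOC][6-24 FREE]
Op 2: free(a) -> (freed a); heap: [0-24 FREE]
Op 3: b = malloc(8) -> b = 0; heap: [0-7 ALLOC][8-24 FREE]
Op 4: c = malloc(5) -> c = 8; heap: [0-7 ALLOC][8-12 ALLOC][13-24 FREE]
Op 5: c = realloc(c, 8) -> c = 8; heap: [0-7 ALLOC][8-15 ALLOC][16-24 FREE]
free(c): c = 8 -> block [8-15 ALLOC]; mark free, coalesce with adjacent free neighbors -> [0-7 ALLOC][8-24 FREE]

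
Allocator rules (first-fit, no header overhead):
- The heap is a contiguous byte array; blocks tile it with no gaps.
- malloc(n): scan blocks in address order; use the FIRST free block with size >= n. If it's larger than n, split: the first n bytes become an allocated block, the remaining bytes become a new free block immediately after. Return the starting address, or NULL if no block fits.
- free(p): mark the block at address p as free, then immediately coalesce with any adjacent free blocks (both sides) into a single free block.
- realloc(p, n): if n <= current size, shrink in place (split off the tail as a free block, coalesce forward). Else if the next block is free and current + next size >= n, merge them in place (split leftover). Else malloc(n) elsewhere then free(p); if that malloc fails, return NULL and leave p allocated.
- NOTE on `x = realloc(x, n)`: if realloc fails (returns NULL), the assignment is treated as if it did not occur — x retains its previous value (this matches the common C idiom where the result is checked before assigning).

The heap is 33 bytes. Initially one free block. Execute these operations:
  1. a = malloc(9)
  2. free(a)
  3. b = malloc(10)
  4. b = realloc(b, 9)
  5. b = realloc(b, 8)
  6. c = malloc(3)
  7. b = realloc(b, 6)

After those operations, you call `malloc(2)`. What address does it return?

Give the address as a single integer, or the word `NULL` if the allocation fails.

Answer: 6

Derivation:
Op 1: a = malloc(9) -> a = 0; heap: [0-8 ALLOC][9-32 FREE]
Op 2: free(a) -> (freed a); heap: [0-32 FREE]
Op 3: b = malloc(10) -> b = 0; heap: [0-9 ALLOC][10-32 FREE]
Op 4: b = realloc(b, 9) -> b = 0; heap: [0-8 ALLOC][9-32 FREE]
Op 5: b = realloc(b, 8) -> b = 0; heap: [0-7 ALLOC][8-32 FREE]
Op 6: c = malloc(3) -> c = 8; heap: [0-7 ALLOC][8-10 ALLOC][11-32 FREE]
Op 7: b = realloc(b, 6) -> b = 0; heap: [0-5 ALLOC][6-7 FREE][8-10 ALLOC][11-32 FREE]
malloc(2): first-fit scan over [0-5 ALLOC][6-7 FREE][8-10 ALLOC][11-32 FREE] -> 6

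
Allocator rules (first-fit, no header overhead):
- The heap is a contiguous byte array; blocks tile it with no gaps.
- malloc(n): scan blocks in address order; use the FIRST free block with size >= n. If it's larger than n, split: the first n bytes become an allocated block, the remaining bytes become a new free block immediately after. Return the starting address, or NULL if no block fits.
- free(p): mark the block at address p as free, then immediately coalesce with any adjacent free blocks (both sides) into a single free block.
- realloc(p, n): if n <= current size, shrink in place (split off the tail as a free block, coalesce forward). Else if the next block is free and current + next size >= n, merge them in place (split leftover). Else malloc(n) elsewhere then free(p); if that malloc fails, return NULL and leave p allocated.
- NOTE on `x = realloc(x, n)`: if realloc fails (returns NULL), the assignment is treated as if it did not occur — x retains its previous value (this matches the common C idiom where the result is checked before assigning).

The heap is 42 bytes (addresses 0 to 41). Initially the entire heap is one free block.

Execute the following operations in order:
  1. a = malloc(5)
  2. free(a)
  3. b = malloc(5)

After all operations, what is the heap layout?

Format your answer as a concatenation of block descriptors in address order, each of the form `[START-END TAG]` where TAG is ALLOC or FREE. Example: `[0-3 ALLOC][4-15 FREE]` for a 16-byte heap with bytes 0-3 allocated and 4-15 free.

Answer: [0-4 ALLOC][5-41 FREE]

Derivation:
Op 1: a = malloc(5) -> a = 0; heap: [0-4 ALLOC][5-41 FREE]
Op 2: free(a) -> (freed a); heap: [0-41 FREE]
Op 3: b = malloc(5) -> b = 0; heap: [0-4 ALLOC][5-41 FREE]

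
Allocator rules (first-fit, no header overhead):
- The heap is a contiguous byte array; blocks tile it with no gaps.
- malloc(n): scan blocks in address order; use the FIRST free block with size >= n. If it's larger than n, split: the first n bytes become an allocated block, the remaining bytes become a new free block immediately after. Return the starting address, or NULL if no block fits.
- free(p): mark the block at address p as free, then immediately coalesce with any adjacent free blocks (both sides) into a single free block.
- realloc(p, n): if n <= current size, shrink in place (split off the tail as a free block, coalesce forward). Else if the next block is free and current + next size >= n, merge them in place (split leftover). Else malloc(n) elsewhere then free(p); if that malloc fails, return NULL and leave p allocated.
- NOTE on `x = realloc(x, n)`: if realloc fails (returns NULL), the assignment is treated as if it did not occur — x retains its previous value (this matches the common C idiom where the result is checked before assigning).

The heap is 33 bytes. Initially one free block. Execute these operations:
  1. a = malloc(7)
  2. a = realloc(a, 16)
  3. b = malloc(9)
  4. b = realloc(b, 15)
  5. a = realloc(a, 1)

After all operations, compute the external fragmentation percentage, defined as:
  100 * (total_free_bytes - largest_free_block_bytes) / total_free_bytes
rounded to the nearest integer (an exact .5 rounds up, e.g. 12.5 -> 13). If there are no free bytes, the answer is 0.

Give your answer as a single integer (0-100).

Answer: 12

Derivation:
Op 1: a = malloc(7) -> a = 0; heap: [0-6 ALLOC][7-32 FREE]
Op 2: a = realloc(a, 16) -> a = 0; heap: [0-15 ALLOC][16-32 FREE]
Op 3: b = malloc(9) -> b = 16; heap: [0-15 ALLOC][16-24 ALLOC][25-32 FREE]
Op 4: b = realloc(b, 15) -> b = 16; heap: [0-15 ALLOC][16-30 ALLOC][31-32 FREE]
Op 5: a = realloc(a, 1) -> a = 0; heap: [0-0 ALLOC][1-15 FREE][16-30 ALLOC][31-32 FREE]
Free blocks: [15 2] total_free=17 largest=15 -> 100*(17-15)/17 = 200/17 ≈ 11.765 -> rounds to 12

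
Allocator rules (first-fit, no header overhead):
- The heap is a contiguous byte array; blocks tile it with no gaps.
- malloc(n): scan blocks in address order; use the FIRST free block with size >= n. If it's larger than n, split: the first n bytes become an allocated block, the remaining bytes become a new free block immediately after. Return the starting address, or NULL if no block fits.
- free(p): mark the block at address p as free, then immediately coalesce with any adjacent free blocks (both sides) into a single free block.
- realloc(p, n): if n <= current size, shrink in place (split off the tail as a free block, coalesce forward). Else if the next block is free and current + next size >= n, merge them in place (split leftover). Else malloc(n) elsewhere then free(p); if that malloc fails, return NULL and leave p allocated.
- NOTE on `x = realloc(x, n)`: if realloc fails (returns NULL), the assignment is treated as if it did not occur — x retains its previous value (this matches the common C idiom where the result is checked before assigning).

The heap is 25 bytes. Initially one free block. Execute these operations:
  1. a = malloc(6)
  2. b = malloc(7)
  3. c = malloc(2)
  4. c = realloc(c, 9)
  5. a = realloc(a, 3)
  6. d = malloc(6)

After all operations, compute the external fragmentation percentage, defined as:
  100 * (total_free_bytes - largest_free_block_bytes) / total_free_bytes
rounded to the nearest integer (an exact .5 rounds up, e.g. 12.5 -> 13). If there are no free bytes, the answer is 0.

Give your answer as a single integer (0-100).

Answer: 50

Derivation:
Op 1: a = malloc(6) -> a = 0; heap: [0-5 ALLOC][6-24 FREE]
Op 2: b = malloc(7) -> b = 6; heap: [0-5 ALLOC][6-12 ALLOC][13-24 FREE]
Op 3: c = malloc(2) -> c = 13; heap: [0-5 ALLOC][6-12 ALLOC][13-14 ALLOC][15-24 FREE]
Op 4: c = realloc(c, 9) -> c = 13; heap: [0-5 ALLOC][6-12 ALLOC][13-21 ALLOC][22-24 FREE]
Op 5: a = realloc(a, 3) -> a = 0; heap: [0-2 ALLOC][3-5 FREE][6-12 ALLOC][13-21 ALLOC][22-24 FREE]
Op 6: d = malloc(6) -> d = NULL; heap: [0-2 ALLOC][3-5 FREE][6-12 ALLOC][13-21 ALLOC][22-24 FREE]
Free blocks: [3 3] total_free=6 largest=3 -> 100*(6-3)/6 = 300/6 = 50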